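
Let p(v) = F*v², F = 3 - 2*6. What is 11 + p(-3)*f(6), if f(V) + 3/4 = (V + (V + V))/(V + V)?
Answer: -199/4 ≈ -49.750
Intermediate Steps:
F = -9 (F = 3 - 12 = -9)
f(V) = ¾ (f(V) = -¾ + (V + (V + V))/(V + V) = -¾ + (V + 2*V)/((2*V)) = -¾ + (3*V)*(1/(2*V)) = -¾ + 3/2 = ¾)
p(v) = -9*v²
11 + p(-3)*f(6) = 11 - 9*(-3)²*(¾) = 11 - 9*9*(¾) = 11 - 81*¾ = 11 - 243/4 = -199/4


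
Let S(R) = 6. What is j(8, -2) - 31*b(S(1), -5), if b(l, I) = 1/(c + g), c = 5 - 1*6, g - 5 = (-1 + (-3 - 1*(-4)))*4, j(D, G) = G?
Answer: -39/4 ≈ -9.7500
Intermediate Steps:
g = 5 (g = 5 + (-1 + (-3 - 1*(-4)))*4 = 5 + (-1 + (-3 + 4))*4 = 5 + (-1 + 1)*4 = 5 + 0*4 = 5 + 0 = 5)
c = -1 (c = 5 - 6 = -1)
b(l, I) = 1/4 (b(l, I) = 1/(-1 + 5) = 1/4)
j(8, -2) - 31*b(S(1), -5) = -2 - 31*1/4 = -2 - 31/4 = -39/4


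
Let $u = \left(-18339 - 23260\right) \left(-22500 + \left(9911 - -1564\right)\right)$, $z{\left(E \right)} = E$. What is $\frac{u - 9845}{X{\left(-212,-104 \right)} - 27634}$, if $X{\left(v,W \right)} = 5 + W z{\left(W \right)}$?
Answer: $- \frac{458619130}{16813} \approx -27278.0$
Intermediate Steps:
$u = 458628975$ ($u = - 41599 \left(-22500 + \left(9911 + 1564\right)\right) = - 41599 \left(-22500 + 11475\right) = \left(-41599\right) \left(-11025\right) = 458628975$)
$X{\left(v,W \right)} = 5 + W^{2}$ ($X{\left(v,W \right)} = 5 + W W = 5 + W^{2}$)
$\frac{u - 9845}{X{\left(-212,-104 \right)} - 27634} = \frac{458628975 - 9845}{\left(5 + \left(-104\right)^{2}\right) - 27634} = \frac{458619130}{\left(5 + 10816\right) - 27634} = \frac{458619130}{10821 - 27634} = \frac{458619130}{-16813} = 458619130 \left(- \frac{1}{16813}\right) = - \frac{458619130}{16813}$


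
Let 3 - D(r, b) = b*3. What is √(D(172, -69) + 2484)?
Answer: √2694 ≈ 51.904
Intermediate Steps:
D(r, b) = 3 - 3*b (D(r, b) = 3 - b*3 = 3 - 3*b)
√(D(172, -69) + 2484) = √((3 - 3*(-69)) + 2484) = √((3 + 207) + 2484) = √(210 + 2484) = √2694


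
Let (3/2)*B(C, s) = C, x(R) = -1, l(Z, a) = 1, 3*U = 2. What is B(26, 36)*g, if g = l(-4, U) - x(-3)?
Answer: 104/3 ≈ 34.667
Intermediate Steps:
U = 2/3 (U = (1/3)*2 = 2/3 ≈ 0.66667)
g = 2 (g = 1 - 1*(-1) = 1 + 1 = 2)
B(C, s) = 2*C/3
B(26, 36)*g = ((2/3)*26)*2 = (52/3)*2 = 104/3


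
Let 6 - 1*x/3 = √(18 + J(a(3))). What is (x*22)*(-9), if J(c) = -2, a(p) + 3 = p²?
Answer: -1188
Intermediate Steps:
a(p) = -3 + p²
x = 6 (x = 18 - 3*√(18 - 2) = 18 - 3*√16 = 18 - 3*4 = 18 - 12 = 6)
(x*22)*(-9) = (6*22)*(-9) = 132*(-9) = -1188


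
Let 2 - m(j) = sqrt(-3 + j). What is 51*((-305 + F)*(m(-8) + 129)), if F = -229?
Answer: -3567654 + 27234*I*sqrt(11) ≈ -3.5677e+6 + 90325.0*I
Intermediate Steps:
m(j) = 2 - sqrt(-3 + j)
51*((-305 + F)*(m(-8) + 129)) = 51*((-305 - 229)*((2 - sqrt(-3 - 8)) + 129)) = 51*(-534*((2 - sqrt(-11)) + 129)) = 51*(-534*((2 - I*sqrt(11)) + 129)) = 51*(-534*(131 - I*sqrt(11))) = 51*(-69954 + 534*I*sqrt(11)) = -3567654 + 27234*I*sqrt(11)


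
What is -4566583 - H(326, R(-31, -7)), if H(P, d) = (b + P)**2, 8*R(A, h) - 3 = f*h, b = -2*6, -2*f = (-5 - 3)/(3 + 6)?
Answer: -4665179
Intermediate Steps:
f = 4/9 (f = -(-5 - 3)/(2*(3 + 6)) = -(-4)/9 = -1/2*(-8/9) = 4/9 ≈ 0.44444)
b = -12
R(A, h) = 3/8 + h/18 (R(A, h) = 3/8 + (4*h/9)/8 = 3/8 + h/18)
H(P, d) = (-12 + P)**2
-4566583 - H(326, R(-31, -7)) = -4566583 - (-12 + 326)**2 = -4566583 - 1*314**2 = -4566583 - 1*98596 = -4566583 - 98596 = -4665179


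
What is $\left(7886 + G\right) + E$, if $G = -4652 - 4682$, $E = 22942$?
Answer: $21494$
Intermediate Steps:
$G = -9334$
$\left(7886 + G\right) + E = \left(7886 - 9334\right) + 22942 = -1448 + 22942 = 21494$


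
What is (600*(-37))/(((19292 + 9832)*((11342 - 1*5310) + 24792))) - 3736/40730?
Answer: -69891235657/761751277260 ≈ -0.091751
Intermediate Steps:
(600*(-37))/(((19292 + 9832)*((11342 - 1*5310) + 24792))) - 3736/40730 = -22200*1/(29124*((11342 - 5310) + 24792)) - 3736*1/40730 = -22200*1/(29124*(6032 + 24792)) - 1868/20365 = -22200/(29124*30824) - 1868/20365 = -22200/897718176 - 1868/20365 = -22200*1/897718176 - 1868/20365 = -925/37404924 - 1868/20365 = -69891235657/761751277260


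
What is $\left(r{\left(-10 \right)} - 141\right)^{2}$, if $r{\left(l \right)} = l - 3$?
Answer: $23716$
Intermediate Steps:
$r{\left(l \right)} = -3 + l$
$\left(r{\left(-10 \right)} - 141\right)^{2} = \left(\left(-3 - 10\right) - 141\right)^{2} = \left(-13 - 141\right)^{2} = \left(-154\right)^{2} = 23716$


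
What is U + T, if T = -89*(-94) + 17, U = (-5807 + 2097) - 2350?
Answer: 2323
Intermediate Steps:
U = -6060 (U = -3710 - 2350 = -6060)
T = 8383 (T = 8366 + 17 = 8383)
U + T = -6060 + 8383 = 2323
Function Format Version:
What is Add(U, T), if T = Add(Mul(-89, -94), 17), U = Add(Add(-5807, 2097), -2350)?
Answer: 2323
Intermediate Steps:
U = -6060 (U = Add(-3710, -2350) = -6060)
T = 8383 (T = Add(8366, 17) = 8383)
Add(U, T) = Add(-6060, 8383) = 2323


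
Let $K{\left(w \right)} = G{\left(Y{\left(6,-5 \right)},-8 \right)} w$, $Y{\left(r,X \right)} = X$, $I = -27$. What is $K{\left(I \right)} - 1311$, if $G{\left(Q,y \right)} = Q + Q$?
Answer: $-1041$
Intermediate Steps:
$G{\left(Q,y \right)} = 2 Q$
$K{\left(w \right)} = - 10 w$ ($K{\left(w \right)} = 2 \left(-5\right) w = - 10 w$)
$K{\left(I \right)} - 1311 = \left(-10\right) \left(-27\right) - 1311 = 270 - 1311 = -1041$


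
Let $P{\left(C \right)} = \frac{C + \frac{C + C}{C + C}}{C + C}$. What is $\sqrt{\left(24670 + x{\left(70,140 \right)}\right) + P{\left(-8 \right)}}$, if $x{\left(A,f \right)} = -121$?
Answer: $\frac{\sqrt{392791}}{4} \approx 156.68$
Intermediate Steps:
$P{\left(C \right)} = \frac{1 + C}{2 C}$ ($P{\left(C \right)} = \frac{C + \frac{2 C}{2 C}}{2 C} = \left(C + 2 C \frac{1}{2 C}\right) \frac{1}{2 C} = \left(C + 1\right) \frac{1}{2 C} = \left(1 + C\right) \frac{1}{2 C} = \frac{1 + C}{2 C}$)
$\sqrt{\left(24670 + x{\left(70,140 \right)}\right) + P{\left(-8 \right)}} = \sqrt{\left(24670 - 121\right) + \frac{1 - 8}{2 \left(-8\right)}} = \sqrt{24549 + \frac{1}{2} \left(- \frac{1}{8}\right) \left(-7\right)} = \sqrt{24549 + \frac{7}{16}} = \sqrt{\frac{392791}{16}} = \frac{\sqrt{392791}}{4}$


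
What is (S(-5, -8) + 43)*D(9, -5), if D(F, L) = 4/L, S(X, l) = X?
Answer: -152/5 ≈ -30.400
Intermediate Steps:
(S(-5, -8) + 43)*D(9, -5) = (-5 + 43)*(4/(-5)) = 38*(4*(-⅕)) = 38*(-⅘) = -152/5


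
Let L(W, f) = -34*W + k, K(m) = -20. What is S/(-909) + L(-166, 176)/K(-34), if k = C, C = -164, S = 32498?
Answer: -281564/909 ≈ -309.75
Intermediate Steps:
k = -164
L(W, f) = -164 - 34*W (L(W, f) = -34*W - 164 = -164 - 34*W)
S/(-909) + L(-166, 176)/K(-34) = 32498/(-909) + (-164 - 34*(-166))/(-20) = 32498*(-1/909) + (-164 + 5644)*(-1/20) = -32498/909 + 5480*(-1/20) = -32498/909 - 274 = -281564/909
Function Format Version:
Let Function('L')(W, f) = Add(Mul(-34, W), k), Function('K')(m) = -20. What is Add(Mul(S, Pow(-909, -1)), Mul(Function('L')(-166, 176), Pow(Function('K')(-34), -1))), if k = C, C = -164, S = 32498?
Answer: Rational(-281564, 909) ≈ -309.75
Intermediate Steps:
k = -164
Function('L')(W, f) = Add(-164, Mul(-34, W)) (Function('L')(W, f) = Add(Mul(-34, W), -164) = Add(-164, Mul(-34, W)))
Add(Mul(S, Pow(-909, -1)), Mul(Function('L')(-166, 176), Pow(Function('K')(-34), -1))) = Add(Mul(32498, Pow(-909, -1)), Mul(Add(-164, Mul(-34, -166)), Pow(-20, -1))) = Add(Mul(32498, Rational(-1, 909)), Mul(Add(-164, 5644), Rational(-1, 20))) = Add(Rational(-32498, 909), Mul(5480, Rational(-1, 20))) = Add(Rational(-32498, 909), -274) = Rational(-281564, 909)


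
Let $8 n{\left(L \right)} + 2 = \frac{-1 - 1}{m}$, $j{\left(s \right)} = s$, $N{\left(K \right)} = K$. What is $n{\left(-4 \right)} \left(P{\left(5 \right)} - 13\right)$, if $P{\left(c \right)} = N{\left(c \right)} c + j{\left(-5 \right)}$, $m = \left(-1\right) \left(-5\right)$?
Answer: $- \frac{21}{10} \approx -2.1$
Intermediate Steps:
$m = 5$
$P{\left(c \right)} = -5 + c^{2}$ ($P{\left(c \right)} = c c - 5 = c^{2} - 5 = -5 + c^{2}$)
$n{\left(L \right)} = - \frac{3}{10}$ ($n{\left(L \right)} = - \frac{1}{4} + \frac{\left(-1 - 1\right) \frac{1}{5}}{8} = - \frac{1}{4} + \frac{\left(-2\right) \frac{1}{5}}{8} = - \frac{1}{4} + \frac{1}{8} \left(- \frac{2}{5}\right) = - \frac{1}{4} - \frac{1}{20} = - \frac{3}{10}$)
$n{\left(-4 \right)} \left(P{\left(5 \right)} - 13\right) = - \frac{3 \left(\left(-5 + 5^{2}\right) - 13\right)}{10} = - \frac{3 \left(\left(-5 + 25\right) - 13\right)}{10} = - \frac{3 \left(20 - 13\right)}{10} = \left(- \frac{3}{10}\right) 7 = - \frac{21}{10}$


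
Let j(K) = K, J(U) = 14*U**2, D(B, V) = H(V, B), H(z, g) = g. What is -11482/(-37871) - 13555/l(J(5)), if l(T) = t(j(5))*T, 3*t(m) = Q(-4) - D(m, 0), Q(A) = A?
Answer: 105079501/7952910 ≈ 13.213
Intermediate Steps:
D(B, V) = B
t(m) = -4/3 - m/3 (t(m) = (-4 - m)/3 = -4/3 - m/3)
l(T) = -3*T (l(T) = (-4/3 - 1/3*5)*T = (-4/3 - 5/3)*T = -3*T)
-11482/(-37871) - 13555/l(J(5)) = -11482/(-37871) - 13555/((-42*5**2)) = -11482*(-1/37871) - 13555/((-42*25)) = 11482/37871 - 13555/((-3*350)) = 11482/37871 - 13555/(-1050) = 11482/37871 - 13555*(-1/1050) = 11482/37871 + 2711/210 = 105079501/7952910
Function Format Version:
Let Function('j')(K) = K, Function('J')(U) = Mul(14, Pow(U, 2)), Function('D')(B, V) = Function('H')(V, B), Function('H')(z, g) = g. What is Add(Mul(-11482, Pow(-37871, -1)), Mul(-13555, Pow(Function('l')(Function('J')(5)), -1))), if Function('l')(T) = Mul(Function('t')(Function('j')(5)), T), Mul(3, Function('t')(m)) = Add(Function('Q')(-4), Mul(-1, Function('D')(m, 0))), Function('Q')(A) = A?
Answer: Rational(105079501, 7952910) ≈ 13.213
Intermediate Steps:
Function('D')(B, V) = B
Function('t')(m) = Add(Rational(-4, 3), Mul(Rational(-1, 3), m)) (Function('t')(m) = Mul(Rational(1, 3), Add(-4, Mul(-1, m))) = Add(Rational(-4, 3), Mul(Rational(-1, 3), m)))
Function('l')(T) = Mul(-3, T) (Function('l')(T) = Mul(Add(Rational(-4, 3), Mul(Rational(-1, 3), 5)), T) = Mul(Add(Rational(-4, 3), Rational(-5, 3)), T) = Mul(-3, T))
Add(Mul(-11482, Pow(-37871, -1)), Mul(-13555, Pow(Function('l')(Function('J')(5)), -1))) = Add(Mul(-11482, Pow(-37871, -1)), Mul(-13555, Pow(Mul(-3, Mul(14, Pow(5, 2))), -1))) = Add(Mul(-11482, Rational(-1, 37871)), Mul(-13555, Pow(Mul(-3, Mul(14, 25)), -1))) = Add(Rational(11482, 37871), Mul(-13555, Pow(Mul(-3, 350), -1))) = Add(Rational(11482, 37871), Mul(-13555, Pow(-1050, -1))) = Add(Rational(11482, 37871), Mul(-13555, Rational(-1, 1050))) = Add(Rational(11482, 37871), Rational(2711, 210)) = Rational(105079501, 7952910)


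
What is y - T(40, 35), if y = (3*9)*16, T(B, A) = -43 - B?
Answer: 515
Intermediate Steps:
y = 432 (y = 27*16 = 432)
y - T(40, 35) = 432 - (-43 - 1*40) = 432 - (-43 - 40) = 432 - 1*(-83) = 432 + 83 = 515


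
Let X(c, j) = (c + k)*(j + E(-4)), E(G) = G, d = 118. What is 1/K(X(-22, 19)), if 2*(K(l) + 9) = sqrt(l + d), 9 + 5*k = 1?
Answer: -9/140 - I*sqrt(59)/140 ≈ -0.064286 - 0.054865*I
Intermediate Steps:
k = -8/5 (k = -9/5 + (1/5)*1 = -9/5 + 1/5 = -8/5 ≈ -1.6000)
X(c, j) = (-4 + j)*(-8/5 + c) (X(c, j) = (c - 8/5)*(j - 4) = (-8/5 + c)*(-4 + j) = (-4 + j)*(-8/5 + c))
K(l) = -9 + sqrt(118 + l)/2 (K(l) = -9 + sqrt(l + 118)/2 = -9 + sqrt(118 + l)/2)
1/K(X(-22, 19)) = 1/(-9 + sqrt(118 + (32/5 - 4*(-22) - 8/5*19 - 22*19))/2) = 1/(-9 + sqrt(118 + (32/5 + 88 - 152/5 - 418))/2) = 1/(-9 + sqrt(118 - 354)/2) = 1/(-9 + sqrt(-236)/2) = 1/(-9 + (2*I*sqrt(59))/2) = 1/(-9 + I*sqrt(59))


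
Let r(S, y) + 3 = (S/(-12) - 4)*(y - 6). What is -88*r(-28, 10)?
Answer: 2552/3 ≈ 850.67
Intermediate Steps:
r(S, y) = -3 + (-6 + y)*(-4 - S/12) (r(S, y) = -3 + (S/(-12) - 4)*(y - 6) = -3 + (S*(-1/12) - 4)*(-6 + y) = -3 + (-S/12 - 4)*(-6 + y) = -3 + (-4 - S/12)*(-6 + y) = -3 + (-6 + y)*(-4 - S/12))
-88*r(-28, 10) = -88*(21 + (1/2)*(-28) - 4*10 - 1/12*(-28)*10) = -88*(21 - 14 - 40 + 70/3) = -88*(-29/3) = 2552/3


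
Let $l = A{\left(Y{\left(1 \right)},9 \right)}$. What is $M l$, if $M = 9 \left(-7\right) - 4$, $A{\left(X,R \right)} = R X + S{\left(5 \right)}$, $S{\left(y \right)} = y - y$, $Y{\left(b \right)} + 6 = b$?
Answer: $3015$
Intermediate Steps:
$Y{\left(b \right)} = -6 + b$
$S{\left(y \right)} = 0$
$A{\left(X,R \right)} = R X$ ($A{\left(X,R \right)} = R X + 0 = R X$)
$l = -45$ ($l = 9 \left(-6 + 1\right) = 9 \left(-5\right) = -45$)
$M = -67$ ($M = -63 - 4 = -67$)
$M l = \left(-67\right) \left(-45\right) = 3015$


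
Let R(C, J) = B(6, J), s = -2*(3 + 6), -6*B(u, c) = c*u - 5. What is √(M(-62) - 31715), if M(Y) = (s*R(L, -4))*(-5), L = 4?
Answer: 4*I*√1955 ≈ 176.86*I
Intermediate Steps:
B(u, c) = ⅚ - c*u/6 (B(u, c) = -(c*u - 5)/6 = -(-5 + c*u)/6 = ⅚ - c*u/6)
s = -18 (s = -2*9 = -18)
R(C, J) = ⅚ - J (R(C, J) = ⅚ - ⅙*J*6 = ⅚ - J)
M(Y) = 435 (M(Y) = -18*(⅚ - 1*(-4))*(-5) = -18*(⅚ + 4)*(-5) = -18*29/6*(-5) = -87*(-5) = 435)
√(M(-62) - 31715) = √(435 - 31715) = √(-31280) = 4*I*√1955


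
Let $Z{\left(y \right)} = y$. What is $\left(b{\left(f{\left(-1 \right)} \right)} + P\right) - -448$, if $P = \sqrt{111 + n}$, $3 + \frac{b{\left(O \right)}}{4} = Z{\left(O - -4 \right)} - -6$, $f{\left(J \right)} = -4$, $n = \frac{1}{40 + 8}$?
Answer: $460 + \frac{73 \sqrt{3}}{12} \approx 470.54$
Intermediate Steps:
$n = \frac{1}{48} \approx 0.020833$
$b{\left(O \right)} = 28 + 4 O$ ($b{\left(O \right)} = -12 + 4 \left(\left(O - -4\right) - -6\right) = -12 + 4 \left(\left(O + 4\right) + 6\right) = -12 + 4 \left(\left(4 + O\right) + 6\right) = -12 + 4 \left(10 + O\right) = -12 + \left(40 + 4 O\right) = 28 + 4 O$)
$P = \frac{73 \sqrt{3}}{12}$ ($P = \sqrt{111 + \frac{1}{48}} = \sqrt{\frac{5329}{48}} = \frac{73 \sqrt{3}}{12} \approx 10.537$)
$\left(b{\left(f{\left(-1 \right)} \right)} + P\right) - -448 = \left(\left(28 + 4 \left(-4\right)\right) + \frac{73 \sqrt{3}}{12}\right) - -448 = \left(\left(28 - 16\right) + \frac{73 \sqrt{3}}{12}\right) + 448 = \left(12 + \frac{73 \sqrt{3}}{12}\right) + 448 = 460 + \frac{73 \sqrt{3}}{12}$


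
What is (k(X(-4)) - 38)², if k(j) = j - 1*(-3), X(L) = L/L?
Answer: 1156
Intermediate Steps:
X(L) = 1
k(j) = 3 + j (k(j) = j + 3 = 3 + j)
(k(X(-4)) - 38)² = ((3 + 1) - 38)² = (4 - 38)² = (-34)² = 1156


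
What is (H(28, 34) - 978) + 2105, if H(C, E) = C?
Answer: 1155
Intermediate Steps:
(H(28, 34) - 978) + 2105 = (28 - 978) + 2105 = -950 + 2105 = 1155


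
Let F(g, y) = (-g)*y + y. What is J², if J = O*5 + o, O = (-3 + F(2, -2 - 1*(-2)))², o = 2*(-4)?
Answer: 1369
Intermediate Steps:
F(g, y) = y - g*y (F(g, y) = -g*y + y = y - g*y)
o = -8
O = 9 (O = (-3 + (-2 - 1*(-2))*(1 - 1*2))² = (-3 + (-2 + 2)*(1 - 2))² = (-3 + 0*(-1))² = (-3 + 0)² = (-3)² = 9)
J = 37 (J = 9*5 - 8 = 45 - 8 = 37)
J² = 37² = 1369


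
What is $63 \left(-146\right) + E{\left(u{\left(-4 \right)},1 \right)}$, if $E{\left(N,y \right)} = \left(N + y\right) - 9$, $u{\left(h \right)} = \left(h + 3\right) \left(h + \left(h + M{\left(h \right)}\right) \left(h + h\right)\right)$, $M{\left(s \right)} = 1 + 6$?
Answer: $-9178$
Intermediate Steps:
$M{\left(s \right)} = 7$
$u{\left(h \right)} = \left(3 + h\right) \left(h + 2 h \left(7 + h\right)\right)$ ($u{\left(h \right)} = \left(h + 3\right) \left(h + \left(h + 7\right) \left(h + h\right)\right) = \left(3 + h\right) \left(h + \left(7 + h\right) 2 h\right) = \left(3 + h\right) \left(h + 2 h \left(7 + h\right)\right)$)
$E{\left(N,y \right)} = -9 + N + y$
$63 \left(-146\right) + E{\left(u{\left(-4 \right)},1 \right)} = 63 \left(-146\right) - \left(8 + 4 \left(45 + 2 \left(-4\right)^{2} + 21 \left(-4\right)\right)\right) = -9198 - \left(8 + 4 \left(45 + 2 \cdot 16 - 84\right)\right) = -9198 - \left(8 + 4 \left(45 + 32 - 84\right)\right) = -9198 - -20 = -9198 + \left(-9 + 28 + 1\right) = -9198 + 20 = -9178$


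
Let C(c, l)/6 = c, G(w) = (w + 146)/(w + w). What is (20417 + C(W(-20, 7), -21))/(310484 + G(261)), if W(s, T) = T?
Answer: 10679598/162073055 ≈ 0.065894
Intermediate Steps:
G(w) = (146 + w)/(2*w) (G(w) = (146 + w)/((2*w)) = (146 + w)*(1/(2*w)) = (146 + w)/(2*w))
C(c, l) = 6*c
(20417 + C(W(-20, 7), -21))/(310484 + G(261)) = (20417 + 6*7)/(310484 + (½)*(146 + 261)/261) = (20417 + 42)/(310484 + (½)*(1/261)*407) = 20459/(310484 + 407/522) = 20459/(162073055/522) = 20459*(522/162073055) = 10679598/162073055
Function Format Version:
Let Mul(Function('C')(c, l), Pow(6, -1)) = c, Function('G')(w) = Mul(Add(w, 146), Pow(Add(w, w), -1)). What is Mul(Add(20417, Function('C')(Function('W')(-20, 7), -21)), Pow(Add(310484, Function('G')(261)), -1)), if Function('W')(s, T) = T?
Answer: Rational(10679598, 162073055) ≈ 0.065894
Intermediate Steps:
Function('G')(w) = Mul(Rational(1, 2), Pow(w, -1), Add(146, w)) (Function('G')(w) = Mul(Add(146, w), Pow(Mul(2, w), -1)) = Mul(Add(146, w), Mul(Rational(1, 2), Pow(w, -1))) = Mul(Rational(1, 2), Pow(w, -1), Add(146, w)))
Function('C')(c, l) = Mul(6, c)
Mul(Add(20417, Function('C')(Function('W')(-20, 7), -21)), Pow(Add(310484, Function('G')(261)), -1)) = Mul(Add(20417, Mul(6, 7)), Pow(Add(310484, Mul(Rational(1, 2), Pow(261, -1), Add(146, 261))), -1)) = Mul(Add(20417, 42), Pow(Add(310484, Mul(Rational(1, 2), Rational(1, 261), 407)), -1)) = Mul(20459, Pow(Add(310484, Rational(407, 522)), -1)) = Mul(20459, Pow(Rational(162073055, 522), -1)) = Mul(20459, Rational(522, 162073055)) = Rational(10679598, 162073055)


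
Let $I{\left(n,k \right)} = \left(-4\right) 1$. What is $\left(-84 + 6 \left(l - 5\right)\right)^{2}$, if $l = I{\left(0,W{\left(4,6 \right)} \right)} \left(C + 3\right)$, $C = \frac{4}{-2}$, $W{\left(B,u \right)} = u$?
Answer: $19044$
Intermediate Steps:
$I{\left(n,k \right)} = -4$
$C = -2$ ($C = 4 \left(- \frac{1}{2}\right) = -2$)
$l = -4$ ($l = - 4 \left(-2 + 3\right) = \left(-4\right) 1 = -4$)
$\left(-84 + 6 \left(l - 5\right)\right)^{2} = \left(-84 + 6 \left(-4 - 5\right)\right)^{2} = \left(-84 + 6 \left(-9\right)\right)^{2} = \left(-84 - 54\right)^{2} = \left(-138\right)^{2} = 19044$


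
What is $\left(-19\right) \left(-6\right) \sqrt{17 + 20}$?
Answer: $114 \sqrt{37} \approx 693.43$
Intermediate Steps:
$\left(-19\right) \left(-6\right) \sqrt{17 + 20} = 114 \sqrt{37}$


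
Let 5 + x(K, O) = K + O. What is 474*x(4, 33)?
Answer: 15168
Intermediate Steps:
x(K, O) = -5 + K + O (x(K, O) = -5 + (K + O) = -5 + K + O)
474*x(4, 33) = 474*(-5 + 4 + 33) = 474*32 = 15168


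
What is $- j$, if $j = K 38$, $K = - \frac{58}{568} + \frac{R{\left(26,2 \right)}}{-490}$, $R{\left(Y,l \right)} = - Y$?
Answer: $\frac{64847}{34790} \approx 1.864$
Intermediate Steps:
$K = - \frac{3413}{69580}$ ($K = - \frac{58}{568} + \frac{\left(-1\right) 26}{-490} = \left(-58\right) \frac{1}{568} - - \frac{13}{245} = - \frac{29}{284} + \frac{13}{245} = - \frac{3413}{69580} \approx -0.049051$)
$j = - \frac{64847}{34790}$ ($j = \left(- \frac{3413}{69580}\right) 38 = - \frac{64847}{34790} \approx -1.864$)
$- j = \left(-1\right) \left(- \frac{64847}{34790}\right) = \frac{64847}{34790}$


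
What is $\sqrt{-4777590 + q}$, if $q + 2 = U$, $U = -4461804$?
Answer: $2 i \sqrt{2309849} \approx 3039.6 i$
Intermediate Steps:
$q = -4461806$ ($q = -2 - 4461804 = -4461806$)
$\sqrt{-4777590 + q} = \sqrt{-4777590 - 4461806} = \sqrt{-9239396} = 2 i \sqrt{2309849}$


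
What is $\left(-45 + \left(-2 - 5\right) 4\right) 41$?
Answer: $-2993$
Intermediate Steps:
$\left(-45 + \left(-2 - 5\right) 4\right) 41 = \left(-45 - 28\right) 41 = \left(-73\right) 41 = -2993$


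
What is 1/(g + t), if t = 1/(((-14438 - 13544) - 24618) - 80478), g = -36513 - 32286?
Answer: -133078/9155633323 ≈ -1.4535e-5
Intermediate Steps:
g = -68799
t = -1/133078 (t = 1/((-27982 - 24618) - 80478) = 1/(-52600 - 80478) = 1/(-133078) = -1/133078 ≈ -7.5144e-6)
1/(g + t) = 1/(-68799 - 1/133078) = 1/(-9155633323/133078) = -133078/9155633323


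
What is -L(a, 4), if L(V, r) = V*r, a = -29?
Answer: 116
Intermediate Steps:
-L(a, 4) = -(-29)*4 = -1*(-116) = 116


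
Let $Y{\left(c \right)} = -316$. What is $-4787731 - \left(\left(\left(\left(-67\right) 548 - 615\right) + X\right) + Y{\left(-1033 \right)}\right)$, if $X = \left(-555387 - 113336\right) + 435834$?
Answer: $-4517195$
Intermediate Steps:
$X = -232889$ ($X = -668723 + 435834 = -232889$)
$-4787731 - \left(\left(\left(\left(-67\right) 548 - 615\right) + X\right) + Y{\left(-1033 \right)}\right) = -4787731 - \left(\left(\left(\left(-67\right) 548 - 615\right) - 232889\right) - 316\right) = -4787731 - \left(\left(\left(-36716 - 615\right) - 232889\right) - 316\right) = -4787731 - \left(\left(-37331 - 232889\right) - 316\right) = -4787731 - \left(-270220 - 316\right) = -4787731 - -270536 = -4787731 + 270536 = -4517195$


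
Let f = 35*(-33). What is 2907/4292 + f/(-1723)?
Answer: 9966021/7395116 ≈ 1.3476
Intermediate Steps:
f = -1155
2907/4292 + f/(-1723) = 2907/4292 - 1155/(-1723) = 2907*(1/4292) - 1155*(-1/1723) = 2907/4292 + 1155/1723 = 9966021/7395116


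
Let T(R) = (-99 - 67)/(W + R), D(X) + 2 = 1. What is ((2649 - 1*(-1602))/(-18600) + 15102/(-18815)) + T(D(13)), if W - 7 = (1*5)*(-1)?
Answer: -3896938251/23330600 ≈ -167.03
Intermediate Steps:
W = 2 (W = 7 + (1*5)*(-1) = 7 + 5*(-1) = 7 - 5 = 2)
D(X) = -1 (D(X) = -2 + 1 = -1)
T(R) = -166/(2 + R) (T(R) = (-99 - 67)/(2 + R) = -166/(2 + R))
((2649 - 1*(-1602))/(-18600) + 15102/(-18815)) + T(D(13)) = ((2649 - 1*(-1602))/(-18600) + 15102/(-18815)) - 166/(2 - 1) = ((2649 + 1602)*(-1/18600) + 15102*(-1/18815)) - 166/1 = (4251*(-1/18600) - 15102/18815) - 166*1 = (-1417/6200 - 15102/18815) - 166 = -24058651/23330600 - 166 = -3896938251/23330600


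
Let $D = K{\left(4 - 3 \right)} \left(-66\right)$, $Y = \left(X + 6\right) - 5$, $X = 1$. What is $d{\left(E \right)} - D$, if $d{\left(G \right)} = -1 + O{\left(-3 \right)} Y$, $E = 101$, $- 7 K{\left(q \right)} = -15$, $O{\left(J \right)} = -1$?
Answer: $\frac{969}{7} \approx 138.43$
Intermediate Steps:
$K{\left(q \right)} = \frac{15}{7}$ ($K{\left(q \right)} = \left(- \frac{1}{7}\right) \left(-15\right) = \frac{15}{7}$)
$Y = 2$ ($Y = \left(1 + 6\right) - 5 = 7 - 5 = 2$)
$d{\left(G \right)} = -3$ ($d{\left(G \right)} = -1 - 2 = -3$)
$D = - \frac{990}{7}$ ($D = \frac{15}{7} \left(-66\right) = - \frac{990}{7} \approx -141.43$)
$d{\left(E \right)} - D = -3 - - \frac{990}{7} = -3 + \frac{990}{7} = \frac{969}{7}$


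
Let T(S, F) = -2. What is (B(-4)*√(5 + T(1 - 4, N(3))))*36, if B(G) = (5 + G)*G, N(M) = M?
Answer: -144*√3 ≈ -249.42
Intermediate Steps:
B(G) = G*(5 + G)
(B(-4)*√(5 + T(1 - 4, N(3))))*36 = ((-4*(5 - 4))*√(5 - 2))*36 = ((-4*1)*√3)*36 = -4*√3*36 = -144*√3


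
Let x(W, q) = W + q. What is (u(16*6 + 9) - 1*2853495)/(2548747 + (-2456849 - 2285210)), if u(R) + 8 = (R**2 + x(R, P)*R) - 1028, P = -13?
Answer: 1416923/1096656 ≈ 1.2920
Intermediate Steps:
u(R) = -1036 + R**2 + R*(-13 + R) (u(R) = -8 + ((R**2 + (R - 13)*R) - 1028) = -8 + ((R**2 + (-13 + R)*R) - 1028) = -8 + ((R**2 + R*(-13 + R)) - 1028) = -8 + (-1028 + R**2 + R*(-13 + R)) = -1036 + R**2 + R*(-13 + R))
(u(16*6 + 9) - 1*2853495)/(2548747 + (-2456849 - 2285210)) = ((-1036 + (16*6 + 9)**2 + (16*6 + 9)*(-13 + (16*6 + 9))) - 1*2853495)/(2548747 + (-2456849 - 2285210)) = ((-1036 + (96 + 9)**2 + (96 + 9)*(-13 + (96 + 9))) - 2853495)/(2548747 - 4742059) = ((-1036 + 105**2 + 105*(-13 + 105)) - 2853495)/(-2193312) = ((-1036 + 11025 + 105*92) - 2853495)*(-1/2193312) = ((-1036 + 11025 + 9660) - 2853495)*(-1/2193312) = (19649 - 2853495)*(-1/2193312) = -2833846*(-1/2193312) = 1416923/1096656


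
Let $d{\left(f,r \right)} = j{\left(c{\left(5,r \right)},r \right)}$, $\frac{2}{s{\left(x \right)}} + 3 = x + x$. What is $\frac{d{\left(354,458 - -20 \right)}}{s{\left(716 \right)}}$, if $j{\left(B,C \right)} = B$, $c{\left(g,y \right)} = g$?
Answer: $\frac{7145}{2} \approx 3572.5$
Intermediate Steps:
$s{\left(x \right)} = \frac{2}{-3 + 2 x}$ ($s{\left(x \right)} = \frac{2}{-3 + \left(x + x\right)} = \frac{2}{-3 + 2 x}$)
$d{\left(f,r \right)} = 5$
$\frac{d{\left(354,458 - -20 \right)}}{s{\left(716 \right)}} = \frac{5}{2 \frac{1}{-3 + 2 \cdot 716}} = \frac{5}{2 \frac{1}{-3 + 1432}} = \frac{5}{2 \cdot \frac{1}{1429}} = \frac{5}{\frac{2}{1429}} = 5 \cdot \frac{1429}{2} = \frac{7145}{2}$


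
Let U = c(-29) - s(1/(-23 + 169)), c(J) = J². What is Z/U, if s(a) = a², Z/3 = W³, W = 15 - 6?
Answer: 15539364/5975585 ≈ 2.6005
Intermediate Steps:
W = 9
Z = 2187 (Z = 3*9³ = 3*729 = 2187)
U = 17926755/21316 (U = (-29)² - (1/(-23 + 169))² = 841 - (1/146)² = 841 - 1*1/21316 = 841 - 1/21316 = 17926755/21316 ≈ 841.00)
Z/U = 2187/(17926755/21316) = 2187*(21316/17926755) = 15539364/5975585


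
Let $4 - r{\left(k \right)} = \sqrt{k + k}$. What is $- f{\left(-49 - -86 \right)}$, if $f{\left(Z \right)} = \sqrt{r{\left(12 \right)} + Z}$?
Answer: $- \sqrt{41 - 2 \sqrt{6}} \approx -6.0084$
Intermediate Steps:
$r{\left(k \right)} = 4 - \sqrt{2} \sqrt{k}$ ($r{\left(k \right)} = 4 - \sqrt{k + k} = 4 - \sqrt{2 k} = 4 - \sqrt{2} \sqrt{k}$)
$f{\left(Z \right)} = \sqrt{4 + Z - 2 \sqrt{6}}$ ($f{\left(Z \right)} = \sqrt{\left(4 - \sqrt{2} \sqrt{12}\right) + Z} = \sqrt{\left(4 - \sqrt{2} \cdot 2 \sqrt{3}\right) + Z} = \sqrt{\left(4 - 2 \sqrt{6}\right) + Z} = \sqrt{4 + Z - 2 \sqrt{6}}$)
$- f{\left(-49 - -86 \right)} = - \sqrt{4 - -37 - 2 \sqrt{6}} = - \sqrt{4 + \left(-49 + 86\right) - 2 \sqrt{6}} = - \sqrt{4 + 37 - 2 \sqrt{6}} = - \sqrt{41 - 2 \sqrt{6}}$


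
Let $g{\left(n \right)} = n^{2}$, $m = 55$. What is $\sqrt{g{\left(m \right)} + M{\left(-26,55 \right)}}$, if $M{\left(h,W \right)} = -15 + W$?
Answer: $\sqrt{3065} \approx 55.362$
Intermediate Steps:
$\sqrt{g{\left(m \right)} + M{\left(-26,55 \right)}} = \sqrt{55^{2} + \left(-15 + 55\right)} = \sqrt{3025 + 40} = \sqrt{3065}$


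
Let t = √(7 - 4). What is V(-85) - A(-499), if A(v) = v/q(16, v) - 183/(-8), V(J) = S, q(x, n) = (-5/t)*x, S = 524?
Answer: 4009/8 - 499*√3/80 ≈ 490.32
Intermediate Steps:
t = √3 ≈ 1.7320
q(x, n) = -5*x*√3/3 (q(x, n) = (-5*√3/3)*x = -5*x*√3/3)
V(J) = 524
A(v) = 183/8 - v*√3/80 (A(v) = v/((-5/3*16*√3)) - 183/(-8) = v/((-80*√3/3)) - 183*(-⅛) = v*(-√3/80) + 183/8 = -v*√3/80 + 183/8 = 183/8 - v*√3/80)
V(-85) - A(-499) = 524 - (183/8 - 1/80*(-499)*√3) = 524 - (183/8 + 499*√3/80) = 524 + (-183/8 - 499*√3/80) = 4009/8 - 499*√3/80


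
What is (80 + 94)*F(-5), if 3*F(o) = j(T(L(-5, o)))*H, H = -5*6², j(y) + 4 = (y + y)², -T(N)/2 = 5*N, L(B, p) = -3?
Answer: -37542240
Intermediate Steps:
T(N) = -10*N
j(y) = -4 + 4*y² (j(y) = -4 + (y + y)² = -4 + (2*y)² = -4 + 4*y²)
H = -180 (H = -5*36 = -180)
F(o) = -215760 (F(o) = ((-4 + 4*(-10*(-3))²)*(-180))/3 = ((-4 + 4*30²)*(-180))/3 = ((-4 + 4*900)*(-180))/3 = ((-4 + 3600)*(-180))/3 = (3596*(-180))/3 = (⅓)*(-647280) = -215760)
(80 + 94)*F(-5) = (80 + 94)*(-215760) = 174*(-215760) = -37542240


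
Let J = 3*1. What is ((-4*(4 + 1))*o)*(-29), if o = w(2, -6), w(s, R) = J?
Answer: 1740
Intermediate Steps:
J = 3
w(s, R) = 3
o = 3
((-4*(4 + 1))*o)*(-29) = (-4*(4 + 1)*3)*(-29) = (-4*5*3)*(-29) = -20*3*(-29) = -60*(-29) = 1740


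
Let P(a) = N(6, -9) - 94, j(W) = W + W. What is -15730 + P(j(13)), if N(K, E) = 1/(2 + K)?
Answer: -126591/8 ≈ -15824.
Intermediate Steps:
j(W) = 2*W
P(a) = -751/8 (P(a) = 1/(2 + 6) - 94 = 1/8 - 94 = ⅛ - 94 = -751/8)
-15730 + P(j(13)) = -15730 - 751/8 = -126591/8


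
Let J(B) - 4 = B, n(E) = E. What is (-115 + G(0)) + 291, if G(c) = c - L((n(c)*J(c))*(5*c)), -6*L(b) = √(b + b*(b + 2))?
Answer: 176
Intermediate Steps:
J(B) = 4 + B
L(b) = -√(b + b*(2 + b))/6 (L(b) = -√(b + b*(b + 2))/6 = -√(b + b*(2 + b))/6)
G(c) = c + √5*√(c²*(3 + 5*c²*(4 + c))*(4 + c))/6 (G(c) = c - (-1)*√(((c*(4 + c))*(5*c))*(3 + (c*(4 + c))*(5*c)))/6 = c - (-1)*√((5*c²*(4 + c))*(3 + 5*c²*(4 + c)))/6 = c - (-1)*√(5*c²*(3 + 5*c²*(4 + c))*(4 + c))/6 = c - (-1)*√5*√(c²*(3 + 5*c²*(4 + c))*(4 + c))/6 = c + √5*√(c²*(3 + 5*c²*(4 + c))*(4 + c))/6)
(-115 + G(0)) + 291 = (-115 + (0 + √5*√(0²*(12 + 3*0 + 5*0⁴ + 40*0³ + 80*0²))/6)) + 291 = (-115 + (0 + √5*√(0*(12 + 0 + 5*0 + 40*0 + 80*0))/6)) + 291 = (-115 + (0 + √5*√(0*(12 + 0 + 0 + 0 + 0))/6)) + 291 = (-115 + (0 + √5*√(0*12)/6)) + 291 = (-115 + (0 + √5*√0/6)) + 291 = (-115 + (0 + (⅙)*√5*0)) + 291 = (-115 + (0 + 0)) + 291 = (-115 + 0) + 291 = -115 + 291 = 176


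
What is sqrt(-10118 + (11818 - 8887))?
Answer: I*sqrt(7187) ≈ 84.776*I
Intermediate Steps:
sqrt(-10118 + (11818 - 8887)) = sqrt(-10118 + 2931) = sqrt(-7187) = I*sqrt(7187)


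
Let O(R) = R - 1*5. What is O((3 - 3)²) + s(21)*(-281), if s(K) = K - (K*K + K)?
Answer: 123916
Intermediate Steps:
s(K) = -K² (s(K) = K - (K² + K) = K - (K + K²) = K + (-K - K²) = -K²)
O(R) = -5 + R (O(R) = R - 5 = -5 + R)
O((3 - 3)²) + s(21)*(-281) = (-5 + (3 - 3)²) - 1*21²*(-281) = (-5 + 0²) - 1*441*(-281) = (-5 + 0) - 441*(-281) = -5 + 123921 = 123916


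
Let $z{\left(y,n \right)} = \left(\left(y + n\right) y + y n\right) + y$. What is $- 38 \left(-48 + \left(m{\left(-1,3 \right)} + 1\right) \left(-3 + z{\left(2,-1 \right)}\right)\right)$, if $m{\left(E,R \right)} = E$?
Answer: $1824$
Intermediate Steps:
$z{\left(y,n \right)} = y + n y + y \left(n + y\right)$ ($z{\left(y,n \right)} = \left(\left(n + y\right) y + n y\right) + y = \left(y \left(n + y\right) + n y\right) + y = \left(n y + y \left(n + y\right)\right) + y = y + n y + y \left(n + y\right)$)
$- 38 \left(-48 + \left(m{\left(-1,3 \right)} + 1\right) \left(-3 + z{\left(2,-1 \right)}\right)\right) = - 38 \left(-48 + \left(-1 + 1\right) \left(-3 + 2 \left(1 + 2 + 2 \left(-1\right)\right)\right)\right) = - 38 \left(-48 + 0 \left(-3 + 2 \left(1 + 2 - 2\right)\right)\right) = - 38 \left(-48 + 0 \left(-3 + 2 \cdot 1\right)\right) = - 38 \left(-48 + 0 \left(-3 + 2\right)\right) = - 38 \left(-48 + 0 \left(-1\right)\right) = - 38 \left(-48 + 0\right) = \left(-38\right) \left(-48\right) = 1824$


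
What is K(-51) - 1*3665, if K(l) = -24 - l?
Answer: -3638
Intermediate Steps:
K(-51) - 1*3665 = (-24 - 1*(-51)) - 1*3665 = (-24 + 51) - 3665 = 27 - 3665 = -3638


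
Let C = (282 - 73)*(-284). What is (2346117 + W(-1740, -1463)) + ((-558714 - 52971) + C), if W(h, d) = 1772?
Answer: 1676848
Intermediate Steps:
C = -59356 (C = 209*(-284) = -59356)
(2346117 + W(-1740, -1463)) + ((-558714 - 52971) + C) = (2346117 + 1772) + ((-558714 - 52971) - 59356) = 2347889 + (-611685 - 59356) = 2347889 - 671041 = 1676848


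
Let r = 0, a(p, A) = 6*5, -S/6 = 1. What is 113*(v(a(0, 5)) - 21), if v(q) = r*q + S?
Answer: -3051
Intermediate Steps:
S = -6 (S = -6*1 = -6)
a(p, A) = 30
v(q) = -6 (v(q) = 0*q - 6 = 0 - 6 = -6)
113*(v(a(0, 5)) - 21) = 113*(-6 - 21) = 113*(-27) = -3051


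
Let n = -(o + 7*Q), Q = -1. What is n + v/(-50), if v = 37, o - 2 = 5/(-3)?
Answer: 889/150 ≈ 5.9267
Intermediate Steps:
o = 1/3 (o = 2 + 5/(-3) = 2 + 5*(-1/3) = 2 - 5/3 = 1/3 ≈ 0.33333)
n = 20/3 (n = -(1/3 + 7*(-1)) = -(1/3 - 7) = -1*(-20/3) = 20/3 ≈ 6.6667)
n + v/(-50) = 20/3 + 37/(-50) = 20/3 - 1/50*37 = 20/3 - 37/50 = 889/150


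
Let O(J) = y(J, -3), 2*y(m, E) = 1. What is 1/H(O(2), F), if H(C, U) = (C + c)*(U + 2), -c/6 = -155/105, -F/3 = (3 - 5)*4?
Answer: 7/1703 ≈ 0.0041104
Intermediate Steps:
y(m, E) = ½ (y(m, E) = (½)*1 = ½)
O(J) = ½
F = 24 (F = -3*(3 - 5)*4 = -(-6)*4 = -3*(-8) = 24)
c = 62/7 (c = -(-930)/105 = -6*(-31/21) = 62/7 ≈ 8.8571)
H(C, U) = (2 + U)*(62/7 + C) (H(C, U) = (C + 62/7)*(U + 2) = (62/7 + C)*(2 + U) = (2 + U)*(62/7 + C))
1/H(O(2), F) = 1/(124/7 + 2*(½) + (62/7)*24 + (½)*24) = 1/(124/7 + 1 + 1488/7 + 12) = 1/(1703/7) = 7/1703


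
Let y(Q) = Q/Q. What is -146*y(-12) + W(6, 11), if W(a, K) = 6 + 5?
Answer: -135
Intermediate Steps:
W(a, K) = 11
y(Q) = 1
-146*y(-12) + W(6, 11) = -146*1 + 11 = -146 + 11 = -135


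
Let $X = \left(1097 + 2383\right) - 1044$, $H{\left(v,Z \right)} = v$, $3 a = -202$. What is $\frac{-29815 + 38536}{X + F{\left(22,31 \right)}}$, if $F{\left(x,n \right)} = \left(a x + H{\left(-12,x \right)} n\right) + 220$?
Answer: $\frac{26163}{2408} \approx 10.865$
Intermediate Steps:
$a = - \frac{202}{3}$ ($a = \frac{1}{3} \left(-202\right) = - \frac{202}{3} \approx -67.333$)
$F{\left(x,n \right)} = 220 - 12 n - \frac{202 x}{3}$ ($F{\left(x,n \right)} = \left(- \frac{202 x}{3} - 12 n\right) + 220 = \left(- 12 n - \frac{202 x}{3}\right) + 220 = 220 - 12 n - \frac{202 x}{3}$)
$X = 2436$ ($X = 3480 - 1044 = 2436$)
$\frac{-29815 + 38536}{X + F{\left(22,31 \right)}} = \frac{-29815 + 38536}{2436 - \frac{4900}{3}} = \frac{8721}{2436 - \frac{4900}{3}} = \frac{8721}{\frac{2408}{3}} = 8721 \cdot \frac{3}{2408} = \frac{26163}{2408}$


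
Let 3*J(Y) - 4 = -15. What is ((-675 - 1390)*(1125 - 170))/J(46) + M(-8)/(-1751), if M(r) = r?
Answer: 10359310063/19261 ≈ 5.3784e+5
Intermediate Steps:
J(Y) = -11/3 (J(Y) = 4/3 + (1/3)*(-15) = 4/3 - 5 = -11/3)
((-675 - 1390)*(1125 - 170))/J(46) + M(-8)/(-1751) = ((-675 - 1390)*(1125 - 170))/(-11/3) - 8/(-1751) = -2065*955*(-3/11) - 8*(-1/1751) = -1972075*(-3/11) + 8/1751 = 5916225/11 + 8/1751 = 10359310063/19261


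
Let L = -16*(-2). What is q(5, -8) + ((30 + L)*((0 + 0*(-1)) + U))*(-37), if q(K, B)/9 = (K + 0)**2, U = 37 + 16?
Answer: -121357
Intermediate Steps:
L = 32
U = 53
q(K, B) = 9*K**2 (q(K, B) = 9*(K + 0)**2 = 9*K**2)
q(5, -8) + ((30 + L)*((0 + 0*(-1)) + U))*(-37) = 9*5**2 + ((30 + 32)*((0 + 0*(-1)) + 53))*(-37) = 9*25 + (62*((0 + 0) + 53))*(-37) = 225 + (62*(0 + 53))*(-37) = 225 + (62*53)*(-37) = 225 + 3286*(-37) = 225 - 121582 = -121357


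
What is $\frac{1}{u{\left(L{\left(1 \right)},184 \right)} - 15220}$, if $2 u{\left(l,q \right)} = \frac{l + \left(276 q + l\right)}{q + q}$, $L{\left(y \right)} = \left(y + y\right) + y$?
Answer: $- \frac{368}{5575565} \approx -6.6002 \cdot 10^{-5}$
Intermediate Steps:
$L{\left(y \right)} = 3 y$ ($L{\left(y \right)} = 2 y + y = 3 y$)
$u{\left(l,q \right)} = \frac{2 l + 276 q}{4 q}$ ($u{\left(l,q \right)} = \frac{\left(l + \left(276 q + l\right)\right) \frac{1}{q + q}}{2} = \frac{\left(l + \left(l + 276 q\right)\right) \frac{1}{2 q}}{2} = \frac{\left(2 l + 276 q\right) \frac{1}{2 q}}{2} = \frac{\frac{1}{2} \frac{1}{q} \left(2 l + 276 q\right)}{2} = \frac{2 l + 276 q}{4 q}$)
$\frac{1}{u{\left(L{\left(1 \right)},184 \right)} - 15220} = \frac{1}{\left(69 + \frac{3 \cdot 1}{2 \cdot 184}\right) - 15220} = \frac{1}{\left(69 + \frac{1}{2} \cdot 3 \cdot \frac{1}{184}\right) - 15220} = \frac{1}{\left(69 + \frac{3}{368}\right) - 15220} = \frac{1}{\frac{25395}{368} - 15220} = \frac{1}{- \frac{5575565}{368}} = - \frac{368}{5575565}$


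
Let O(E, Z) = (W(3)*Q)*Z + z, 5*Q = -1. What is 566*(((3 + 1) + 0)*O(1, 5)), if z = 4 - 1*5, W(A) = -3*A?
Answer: 18112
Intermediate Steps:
z = -1 (z = 4 - 5 = -1)
Q = -⅕ (Q = (⅕)*(-1) = -⅕ ≈ -0.20000)
O(E, Z) = -1 + 9*Z/5 (O(E, Z) = (-3*3*(-⅕))*Z - 1 = (-9*(-⅕))*Z - 1 = 9*Z/5 - 1 = -1 + 9*Z/5)
566*(((3 + 1) + 0)*O(1, 5)) = 566*(((3 + 1) + 0)*(-1 + (9/5)*5)) = 566*((4 + 0)*(-1 + 9)) = 566*(4*8) = 566*32 = 18112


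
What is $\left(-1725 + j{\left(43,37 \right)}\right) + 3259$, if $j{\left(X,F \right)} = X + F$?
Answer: $1614$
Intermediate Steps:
$j{\left(X,F \right)} = F + X$
$\left(-1725 + j{\left(43,37 \right)}\right) + 3259 = \left(-1725 + \left(37 + 43\right)\right) + 3259 = \left(-1725 + 80\right) + 3259 = -1645 + 3259 = 1614$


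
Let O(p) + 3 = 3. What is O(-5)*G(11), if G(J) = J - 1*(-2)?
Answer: 0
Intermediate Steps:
O(p) = 0 (O(p) = -3 + 3 = 0)
G(J) = 2 + J (G(J) = J + 2 = 2 + J)
O(-5)*G(11) = 0*(2 + 11) = 0*13 = 0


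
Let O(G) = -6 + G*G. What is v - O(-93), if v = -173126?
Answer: -181769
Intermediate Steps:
O(G) = -6 + G²
v - O(-93) = -173126 - (-6 + (-93)²) = -173126 - (-6 + 8649) = -173126 - 1*8643 = -173126 - 8643 = -181769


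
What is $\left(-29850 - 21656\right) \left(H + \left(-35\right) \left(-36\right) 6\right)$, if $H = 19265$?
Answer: $-1381648450$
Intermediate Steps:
$\left(-29850 - 21656\right) \left(H + \left(-35\right) \left(-36\right) 6\right) = \left(-29850 - 21656\right) \left(19265 + \left(-35\right) \left(-36\right) 6\right) = - 51506 \left(19265 + 1260 \cdot 6\right) = - 51506 \left(19265 + 7560\right) = \left(-51506\right) 26825 = -1381648450$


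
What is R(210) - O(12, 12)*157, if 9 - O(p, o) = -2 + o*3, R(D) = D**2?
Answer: 48025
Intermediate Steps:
O(p, o) = 11 - 3*o (O(p, o) = 9 - (-2 + o*3) = 9 - (-2 + 3*o) = 9 + (2 - 3*o) = 11 - 3*o)
R(210) - O(12, 12)*157 = 210**2 - (11 - 3*12)*157 = 44100 - (11 - 36)*157 = 44100 - (-25)*157 = 44100 - 1*(-3925) = 44100 + 3925 = 48025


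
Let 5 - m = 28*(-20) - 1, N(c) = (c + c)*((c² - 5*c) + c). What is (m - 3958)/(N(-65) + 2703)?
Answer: 3392/580347 ≈ 0.0058448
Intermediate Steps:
N(c) = 2*c*(c² - 4*c) (N(c) = (2*c)*(c² - 4*c) = 2*c*(c² - 4*c))
m = 566 (m = 5 - (28*(-20) - 1) = 5 - (-560 - 1) = 5 - 1*(-561) = 5 + 561 = 566)
(m - 3958)/(N(-65) + 2703) = (566 - 3958)/(2*(-65)²*(-4 - 65) + 2703) = -3392/(2*4225*(-69) + 2703) = -3392/(-583050 + 2703) = -3392/(-580347) = -3392*(-1/580347) = 3392/580347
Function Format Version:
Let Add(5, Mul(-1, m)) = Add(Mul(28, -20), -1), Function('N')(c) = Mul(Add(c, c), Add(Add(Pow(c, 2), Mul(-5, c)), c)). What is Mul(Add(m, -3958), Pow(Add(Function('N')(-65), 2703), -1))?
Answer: Rational(3392, 580347) ≈ 0.0058448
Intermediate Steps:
Function('N')(c) = Mul(2, c, Add(Pow(c, 2), Mul(-4, c))) (Function('N')(c) = Mul(Mul(2, c), Add(Pow(c, 2), Mul(-4, c))) = Mul(2, c, Add(Pow(c, 2), Mul(-4, c))))
m = 566 (m = Add(5, Mul(-1, Add(Mul(28, -20), -1))) = Add(5, Mul(-1, Add(-560, -1))) = Add(5, Mul(-1, -561)) = Add(5, 561) = 566)
Mul(Add(m, -3958), Pow(Add(Function('N')(-65), 2703), -1)) = Mul(Add(566, -3958), Pow(Add(Mul(2, Pow(-65, 2), Add(-4, -65)), 2703), -1)) = Mul(-3392, Pow(Add(Mul(2, 4225, -69), 2703), -1)) = Mul(-3392, Pow(Add(-583050, 2703), -1)) = Mul(-3392, Pow(-580347, -1)) = Mul(-3392, Rational(-1, 580347)) = Rational(3392, 580347)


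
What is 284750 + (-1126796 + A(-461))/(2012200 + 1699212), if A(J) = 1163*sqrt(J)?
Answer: 264205860051/927853 + 1163*I*sqrt(461)/3711412 ≈ 2.8475e+5 + 0.0067281*I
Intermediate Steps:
284750 + (-1126796 + A(-461))/(2012200 + 1699212) = 284750 + (-1126796 + 1163*sqrt(-461))/(2012200 + 1699212) = 284750 + (-1126796 + 1163*(I*sqrt(461)))/3711412 = 284750 + (-1126796 + 1163*I*sqrt(461))*(1/3711412) = 284750 + (-281699/927853 + 1163*I*sqrt(461)/3711412) = 264205860051/927853 + 1163*I*sqrt(461)/3711412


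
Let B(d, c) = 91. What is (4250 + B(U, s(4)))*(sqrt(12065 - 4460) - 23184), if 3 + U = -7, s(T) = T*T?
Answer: -100641744 + 169299*sqrt(5) ≈ -1.0026e+8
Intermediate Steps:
s(T) = T**2
U = -10 (U = -3 - 7 = -10)
(4250 + B(U, s(4)))*(sqrt(12065 - 4460) - 23184) = (4250 + 91)*(sqrt(12065 - 4460) - 23184) = 4341*(sqrt(7605) - 23184) = 4341*(39*sqrt(5) - 23184) = 4341*(-23184 + 39*sqrt(5)) = -100641744 + 169299*sqrt(5)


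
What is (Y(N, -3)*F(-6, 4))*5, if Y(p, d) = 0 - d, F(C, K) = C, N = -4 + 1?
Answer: -90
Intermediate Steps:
N = -3
Y(p, d) = -d
(Y(N, -3)*F(-6, 4))*5 = (-1*(-3)*(-6))*5 = (3*(-6))*5 = -18*5 = -90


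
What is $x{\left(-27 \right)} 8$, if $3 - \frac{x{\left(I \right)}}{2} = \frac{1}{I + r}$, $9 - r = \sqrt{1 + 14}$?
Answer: $\frac{5040}{103} - \frac{16 \sqrt{15}}{309} \approx 48.732$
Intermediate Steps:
$r = 9 - \sqrt{15}$ ($r = 9 - \sqrt{1 + 14} = 9 - \sqrt{15} \approx 5.127$)
$x{\left(I \right)} = 6 - \frac{2}{9 + I - \sqrt{15}}$ ($x{\left(I \right)} = 6 - \frac{2}{I + \left(9 - \sqrt{15}\right)} = 6 - \frac{2}{9 + I - \sqrt{15}}$)
$x{\left(-27 \right)} 8 = \frac{2 \left(26 - 3 \sqrt{15} + 3 \left(-27\right)\right)}{9 - 27 - \sqrt{15}} \cdot 8 = \frac{2 \left(26 - 3 \sqrt{15} - 81\right)}{-18 - \sqrt{15}} \cdot 8 = \frac{2 \left(-55 - 3 \sqrt{15}\right)}{-18 - \sqrt{15}} \cdot 8 = \frac{16 \left(-55 - 3 \sqrt{15}\right)}{-18 - \sqrt{15}}$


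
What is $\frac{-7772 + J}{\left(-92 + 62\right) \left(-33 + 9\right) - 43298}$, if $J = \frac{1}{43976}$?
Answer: $\frac{341781471}{1872410128} \approx 0.18254$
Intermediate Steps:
$J = \frac{1}{43976} \approx 2.274 \cdot 10^{-5}$
$\frac{-7772 + J}{\left(-92 + 62\right) \left(-33 + 9\right) - 43298} = \frac{-7772 + \frac{1}{43976}}{\left(-92 + 62\right) \left(-33 + 9\right) - 43298} = - \frac{341781471}{43976 \left(\left(-30\right) \left(-24\right) - 43298\right)} = - \frac{341781471}{43976 \left(720 - 43298\right)} = - \frac{341781471}{43976 \left(-42578\right)} = \left(- \frac{341781471}{43976}\right) \left(- \frac{1}{42578}\right) = \frac{341781471}{1872410128}$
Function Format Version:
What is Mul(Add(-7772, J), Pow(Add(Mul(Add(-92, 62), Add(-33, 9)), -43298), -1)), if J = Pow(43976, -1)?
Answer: Rational(341781471, 1872410128) ≈ 0.18254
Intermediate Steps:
J = Rational(1, 43976) ≈ 2.2740e-5
Mul(Add(-7772, J), Pow(Add(Mul(Add(-92, 62), Add(-33, 9)), -43298), -1)) = Mul(Add(-7772, Rational(1, 43976)), Pow(Add(Mul(Add(-92, 62), Add(-33, 9)), -43298), -1)) = Mul(Rational(-341781471, 43976), Pow(Add(Mul(-30, -24), -43298), -1)) = Mul(Rational(-341781471, 43976), Pow(Add(720, -43298), -1)) = Mul(Rational(-341781471, 43976), Pow(-42578, -1)) = Mul(Rational(-341781471, 43976), Rational(-1, 42578)) = Rational(341781471, 1872410128)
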